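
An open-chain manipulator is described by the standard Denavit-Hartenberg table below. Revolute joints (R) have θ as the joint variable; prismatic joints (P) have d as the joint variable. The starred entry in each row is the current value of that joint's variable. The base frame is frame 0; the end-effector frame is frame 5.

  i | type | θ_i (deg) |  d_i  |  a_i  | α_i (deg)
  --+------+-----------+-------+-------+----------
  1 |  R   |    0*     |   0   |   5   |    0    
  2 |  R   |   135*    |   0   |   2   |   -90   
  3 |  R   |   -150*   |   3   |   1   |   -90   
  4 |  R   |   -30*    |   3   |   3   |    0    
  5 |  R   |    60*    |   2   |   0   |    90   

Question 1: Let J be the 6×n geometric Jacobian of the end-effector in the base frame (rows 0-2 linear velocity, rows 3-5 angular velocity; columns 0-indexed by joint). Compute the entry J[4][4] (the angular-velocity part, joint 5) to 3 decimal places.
axis z_4 = (-0.3536,0.3536,0.8660); lever o_n−o_4 = (-0.7071,0.7071,1.7321)
cross product → J_v[:, 4] = (0.0000,0.0000,0.0000)
J_ω[:, 4] = z_4
entry J[4][4] = 0.3536

0.354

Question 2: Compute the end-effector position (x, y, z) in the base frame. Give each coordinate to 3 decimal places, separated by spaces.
0.839 -2.203 6.129

after link 1: o_1 = (5.0000, 0.0000, 0.0000)
after link 2: o_2 = (3.5858, 1.4142, 0.0000)
after link 3: o_3 = (2.0768, -1.3195, 0.5000)
after link 4: o_4 = (1.5465, -2.9105, 4.3971)
after link 5: o_5 = (0.8394, -2.2034, 6.1292)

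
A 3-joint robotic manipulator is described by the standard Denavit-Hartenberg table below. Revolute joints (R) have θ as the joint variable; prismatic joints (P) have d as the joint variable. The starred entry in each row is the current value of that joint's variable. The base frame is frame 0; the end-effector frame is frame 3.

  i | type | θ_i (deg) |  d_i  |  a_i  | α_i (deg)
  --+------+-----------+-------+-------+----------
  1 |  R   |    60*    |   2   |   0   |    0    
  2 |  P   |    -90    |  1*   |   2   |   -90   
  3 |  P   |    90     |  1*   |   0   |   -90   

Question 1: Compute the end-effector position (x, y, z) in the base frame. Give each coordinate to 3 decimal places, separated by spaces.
2.232 -0.134 3.000

after link 1: o_1 = (0.0000, 0.0000, 2.0000)
after link 2: o_2 = (1.7321, -1.0000, 3.0000)
after link 3: o_3 = (2.2321, -0.1340, 3.0000)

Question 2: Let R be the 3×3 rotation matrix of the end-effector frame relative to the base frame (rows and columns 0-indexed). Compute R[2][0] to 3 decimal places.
-1.000

End-effector x-axis (col 0 of R) = (0.0000,0.0000,-1.0000)
R[2][0] = -1.0000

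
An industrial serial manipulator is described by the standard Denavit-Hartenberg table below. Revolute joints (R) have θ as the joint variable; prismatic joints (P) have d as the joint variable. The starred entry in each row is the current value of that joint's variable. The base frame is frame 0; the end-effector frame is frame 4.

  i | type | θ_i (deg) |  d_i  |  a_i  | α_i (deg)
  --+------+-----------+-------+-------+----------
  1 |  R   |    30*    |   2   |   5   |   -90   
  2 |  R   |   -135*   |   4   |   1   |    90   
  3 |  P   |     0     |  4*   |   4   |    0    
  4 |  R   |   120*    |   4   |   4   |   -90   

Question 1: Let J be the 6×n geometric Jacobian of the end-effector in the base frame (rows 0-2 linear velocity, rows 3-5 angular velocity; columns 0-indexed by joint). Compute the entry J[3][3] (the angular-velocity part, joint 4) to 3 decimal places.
axis z_3 = (-0.6124,-0.3536,-0.7071); lever o_n−o_3 = (-2.9568,2.2929,-4.2426)
cross product → J_v[:, 3] = (3.1213,-0.5073,-2.4495)
J_ω[:, 3] = z_3
entry J[3][3] = -0.6124

-0.612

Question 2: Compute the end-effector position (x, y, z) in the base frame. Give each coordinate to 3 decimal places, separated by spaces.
after link 1: o_1 = (4.3301, 2.5000, 2.0000)
after link 2: o_2 = (1.7178, 5.6105, 2.7071)
after link 3: o_3 = (-3.1812, 2.7821, 2.7071)
after link 4: o_4 = (-6.1380, 5.0750, -1.5355)

-6.138 5.075 -1.536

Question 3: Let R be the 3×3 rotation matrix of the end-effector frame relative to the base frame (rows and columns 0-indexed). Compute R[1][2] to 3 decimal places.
-0.127

End-effector z-axis (col 2 of R) = (0.7803,-0.1268,-0.6124)
R[1][2] = -0.1268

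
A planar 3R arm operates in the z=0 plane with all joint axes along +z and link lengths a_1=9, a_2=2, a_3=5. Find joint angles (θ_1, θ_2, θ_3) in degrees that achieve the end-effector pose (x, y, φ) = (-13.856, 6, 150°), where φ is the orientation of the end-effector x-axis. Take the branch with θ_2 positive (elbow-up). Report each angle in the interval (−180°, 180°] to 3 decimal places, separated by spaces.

wrist centre = target − a_3·(cos φ, sin φ) = (-9.5259, 3.5000)
cos θ_2 = (102.9923−9²−2²)/(2·9·2) = 0.4998; θ_2 = 60.0142° (elbow-up)
β = atan2(3.5000,-9.5259) = 159.8256°; ψ = atan2(1.7323,9.9996) = 9.8282°
θ_1 = β − ψ = 149.9974°
θ_3 = φ − θ_1 − θ_2 = -60.0116° (wrapped to (-180°,180°])

149.997 60.014 -60.012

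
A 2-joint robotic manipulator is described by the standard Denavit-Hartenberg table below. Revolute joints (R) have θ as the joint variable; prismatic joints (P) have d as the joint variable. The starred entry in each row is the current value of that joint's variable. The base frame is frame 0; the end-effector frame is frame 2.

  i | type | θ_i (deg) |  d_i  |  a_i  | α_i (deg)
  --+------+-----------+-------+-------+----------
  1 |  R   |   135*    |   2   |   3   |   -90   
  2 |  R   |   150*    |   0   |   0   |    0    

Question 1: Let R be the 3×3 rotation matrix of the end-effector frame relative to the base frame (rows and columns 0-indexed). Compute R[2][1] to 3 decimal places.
End-effector y-axis (col 1 of R) = (0.3536,-0.3536,0.8660)
R[2][1] = 0.8660

0.866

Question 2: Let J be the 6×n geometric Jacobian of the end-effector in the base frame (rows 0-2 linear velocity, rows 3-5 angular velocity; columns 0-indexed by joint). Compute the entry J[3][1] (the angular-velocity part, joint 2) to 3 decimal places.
-0.707

axis z_1 = (-0.7071,-0.7071,0.0000); lever o_n−o_1 = (0.0000,0.0000,0.0000)
cross product → J_v[:, 1] = (-0.0000,0.0000,0.0000)
J_ω[:, 1] = z_1
entry J[3][1] = -0.7071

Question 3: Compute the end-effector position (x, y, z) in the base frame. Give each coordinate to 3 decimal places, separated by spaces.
after link 1: o_1 = (-2.1213, 2.1213, 2.0000)
after link 2: o_2 = (-2.1213, 2.1213, 2.0000)

-2.121 2.121 2.000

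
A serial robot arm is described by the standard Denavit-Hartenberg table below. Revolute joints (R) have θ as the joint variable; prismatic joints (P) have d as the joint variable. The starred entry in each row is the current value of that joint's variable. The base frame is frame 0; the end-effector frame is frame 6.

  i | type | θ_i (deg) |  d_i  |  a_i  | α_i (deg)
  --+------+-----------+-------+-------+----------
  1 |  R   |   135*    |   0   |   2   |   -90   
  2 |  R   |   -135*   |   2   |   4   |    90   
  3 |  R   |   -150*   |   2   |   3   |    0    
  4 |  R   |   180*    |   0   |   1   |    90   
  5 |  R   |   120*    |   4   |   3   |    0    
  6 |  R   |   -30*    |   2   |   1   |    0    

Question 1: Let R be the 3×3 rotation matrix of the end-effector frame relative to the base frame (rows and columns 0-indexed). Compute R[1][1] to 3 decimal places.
End-effector y-axis (col 1 of R) = (-0.0795,0.7866,-0.6124)
R[1][1] = 0.7866

0.787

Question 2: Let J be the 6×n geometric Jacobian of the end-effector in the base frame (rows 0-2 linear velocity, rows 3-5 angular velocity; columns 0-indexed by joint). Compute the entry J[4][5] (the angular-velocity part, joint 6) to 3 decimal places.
0.362

axis z_5 = (0.8624,0.3624,0.3536); lever o_n−o_5 = (2.2247,0.2247,-0.0000)
cross product → J_v[:, 5] = (-0.0795,0.7866,-0.6124)
J_ω[:, 5] = z_5
entry J[4][5] = 0.3624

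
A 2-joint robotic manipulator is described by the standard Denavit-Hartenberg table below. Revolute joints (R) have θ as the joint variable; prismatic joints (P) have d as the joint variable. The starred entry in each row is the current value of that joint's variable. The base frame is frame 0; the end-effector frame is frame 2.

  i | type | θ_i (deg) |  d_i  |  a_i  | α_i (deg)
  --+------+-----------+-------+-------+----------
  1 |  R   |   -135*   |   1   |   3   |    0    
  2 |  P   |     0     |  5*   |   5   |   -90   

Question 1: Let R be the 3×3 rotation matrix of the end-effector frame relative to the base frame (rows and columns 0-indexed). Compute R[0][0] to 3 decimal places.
End-effector x-axis (col 0 of R) = (-0.7071,-0.7071,0.0000)
R[0][0] = -0.7071

-0.707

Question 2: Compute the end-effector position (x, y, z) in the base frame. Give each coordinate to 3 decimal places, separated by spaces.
-5.657 -5.657 6.000

after link 1: o_1 = (-2.1213, -2.1213, 1.0000)
after link 2: o_2 = (-5.6569, -5.6569, 6.0000)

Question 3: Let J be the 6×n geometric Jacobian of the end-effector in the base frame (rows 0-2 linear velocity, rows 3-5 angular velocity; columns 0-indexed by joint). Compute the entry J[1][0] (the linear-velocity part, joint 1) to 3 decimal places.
axis z_0 = ẑ; lever o_n−o_0 = (-5.6569,-5.6569,6.0000)
cross product → J_v[:, 0] = (5.6569,-5.6569,0.0000)
J_ω[:, 0] = z_0
entry J[1][0] = -5.6569

-5.657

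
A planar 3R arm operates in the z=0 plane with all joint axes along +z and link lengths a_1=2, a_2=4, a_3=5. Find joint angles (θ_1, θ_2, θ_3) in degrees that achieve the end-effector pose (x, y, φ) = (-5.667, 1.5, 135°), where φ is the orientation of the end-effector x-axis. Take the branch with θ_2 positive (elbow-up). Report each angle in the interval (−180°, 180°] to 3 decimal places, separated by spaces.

wrist centre = target − a_3·(cos φ, sin φ) = (-2.1315, -2.0355)
cos θ_2 = (8.6865−2²−4²)/(2·2·4) = -0.7071; θ_2 = 134.9987° (elbow-up)
β = atan2(-2.0355,-2.1315) = -136.3188°; ψ = atan2(2.8285,-0.8284) = 106.3234°
θ_1 = β − ψ = -242.6422°
θ_3 = φ − θ_1 − θ_2 = -117.3565° (wrapped to (-180°,180°])

117.358 134.999 -117.356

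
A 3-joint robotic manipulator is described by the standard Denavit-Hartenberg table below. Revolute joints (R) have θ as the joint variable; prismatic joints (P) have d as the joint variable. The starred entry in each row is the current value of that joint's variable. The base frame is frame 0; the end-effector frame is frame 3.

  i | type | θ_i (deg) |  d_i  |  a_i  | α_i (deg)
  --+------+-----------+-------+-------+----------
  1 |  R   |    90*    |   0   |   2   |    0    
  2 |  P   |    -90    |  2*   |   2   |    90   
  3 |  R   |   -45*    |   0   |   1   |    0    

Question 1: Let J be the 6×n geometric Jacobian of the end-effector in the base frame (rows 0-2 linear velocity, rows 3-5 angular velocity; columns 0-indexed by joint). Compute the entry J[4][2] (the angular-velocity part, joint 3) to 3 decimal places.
-1.000

axis z_2 = (0.0000,-1.0000,0.0000); lever o_n−o_2 = (0.7071,0.0000,-0.7071)
cross product → J_v[:, 2] = (0.7071,0.0000,0.7071)
J_ω[:, 2] = z_2
entry J[4][2] = -1.0000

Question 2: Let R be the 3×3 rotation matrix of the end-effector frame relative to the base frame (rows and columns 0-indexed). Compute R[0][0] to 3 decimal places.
End-effector x-axis (col 0 of R) = (0.7071,-0.0000,-0.7071)
R[0][0] = 0.7071

0.707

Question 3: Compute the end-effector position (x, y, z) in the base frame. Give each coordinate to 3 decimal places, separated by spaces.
2.707 2.000 1.293

after link 1: o_1 = (0.0000, 2.0000, 0.0000)
after link 2: o_2 = (2.0000, 2.0000, 2.0000)
after link 3: o_3 = (2.7071, 2.0000, 1.2929)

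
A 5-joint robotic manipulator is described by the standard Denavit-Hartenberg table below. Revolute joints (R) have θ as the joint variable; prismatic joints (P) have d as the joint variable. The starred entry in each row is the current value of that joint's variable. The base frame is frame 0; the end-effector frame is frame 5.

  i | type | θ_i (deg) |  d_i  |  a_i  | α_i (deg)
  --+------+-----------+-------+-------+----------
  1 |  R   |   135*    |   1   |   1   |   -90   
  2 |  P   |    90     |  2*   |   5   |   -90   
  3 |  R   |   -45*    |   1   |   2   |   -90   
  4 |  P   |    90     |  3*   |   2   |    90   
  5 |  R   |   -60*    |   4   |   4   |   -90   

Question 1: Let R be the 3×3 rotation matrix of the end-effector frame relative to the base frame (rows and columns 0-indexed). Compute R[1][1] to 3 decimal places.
End-effector y-axis (col 1 of R) = (0.5000,0.5000,0.7071)
R[1][1] = 0.5000

0.500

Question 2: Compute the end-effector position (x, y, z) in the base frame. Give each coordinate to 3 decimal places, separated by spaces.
after link 1: o_1 = (-0.7071, 0.7071, 1.0000)
after link 2: o_2 = (-2.1213, -0.7071, -4.0000)
after link 3: o_3 = (-2.4142, -2.4142, -5.4142)
after link 4: o_4 = (-2.3284, 0.5000, -7.5355)
after link 5: o_5 = (-7.4747, -1.8178, -7.9145)

-7.475 -1.818 -7.914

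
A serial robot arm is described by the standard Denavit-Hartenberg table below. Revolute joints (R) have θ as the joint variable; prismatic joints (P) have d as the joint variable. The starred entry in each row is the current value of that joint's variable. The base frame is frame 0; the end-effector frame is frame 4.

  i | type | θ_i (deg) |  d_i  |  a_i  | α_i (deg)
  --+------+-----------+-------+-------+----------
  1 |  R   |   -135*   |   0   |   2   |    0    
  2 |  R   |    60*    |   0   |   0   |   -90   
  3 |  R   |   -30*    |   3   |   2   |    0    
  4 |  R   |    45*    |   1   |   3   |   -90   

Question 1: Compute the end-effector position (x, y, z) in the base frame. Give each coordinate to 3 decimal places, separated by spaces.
after link 1: o_1 = (-1.4142, -1.4142, 0.0000)
after link 2: o_2 = (-1.4142, -1.4142, 0.0000)
after link 3: o_3 = (1.9319, -2.3108, 1.0000)
after link 4: o_4 = (3.6478, -4.8510, 0.2235)

3.648 -4.851 0.224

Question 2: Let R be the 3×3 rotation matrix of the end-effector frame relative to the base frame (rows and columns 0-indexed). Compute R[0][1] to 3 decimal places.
End-effector y-axis (col 1 of R) = (-0.9659,-0.2588,-0.0000)
R[0][1] = -0.9659

-0.966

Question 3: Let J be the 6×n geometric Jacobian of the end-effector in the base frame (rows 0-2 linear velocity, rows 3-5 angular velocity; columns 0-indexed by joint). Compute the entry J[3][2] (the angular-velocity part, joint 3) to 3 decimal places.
0.966

axis z_2 = (0.9659,0.2588,0.0000); lever o_n−o_2 = (5.0620,-3.4368,0.2235)
cross product → J_v[:, 2] = (0.0579,-0.2159,-4.6298)
J_ω[:, 2] = z_2
entry J[3][2] = 0.9659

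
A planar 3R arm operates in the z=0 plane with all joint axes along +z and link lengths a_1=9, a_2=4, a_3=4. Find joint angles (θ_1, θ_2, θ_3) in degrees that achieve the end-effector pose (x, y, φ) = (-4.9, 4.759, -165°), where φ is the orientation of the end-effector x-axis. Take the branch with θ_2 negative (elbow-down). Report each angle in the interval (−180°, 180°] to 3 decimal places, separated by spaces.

wrist centre = target − a_3·(cos φ, sin φ) = (-1.0363, 5.7943)
cos θ_2 = (34.6475−9²−4²)/(2·9·4) = -0.8660; θ_2 = -149.9978° (elbow-down)
β = atan2(5.7943,-1.0363) = 100.1400°; ψ = atan2(-2.0001,5.5360) = -19.8646°
θ_1 = β − ψ = 120.0047°
θ_3 = φ − θ_1 − θ_2 = -135.0069° (wrapped to (-180°,180°])

120.005 -149.998 -135.007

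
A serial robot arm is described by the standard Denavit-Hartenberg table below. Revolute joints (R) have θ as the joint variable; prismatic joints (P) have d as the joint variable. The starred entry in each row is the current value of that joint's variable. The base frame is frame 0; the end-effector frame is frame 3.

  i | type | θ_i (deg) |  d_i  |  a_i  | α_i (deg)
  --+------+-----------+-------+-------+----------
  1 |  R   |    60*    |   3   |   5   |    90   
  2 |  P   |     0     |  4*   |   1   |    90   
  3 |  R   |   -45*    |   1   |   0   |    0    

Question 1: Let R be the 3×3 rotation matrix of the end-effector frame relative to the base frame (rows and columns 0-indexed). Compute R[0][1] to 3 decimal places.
0.966

End-effector y-axis (col 1 of R) = (0.9659,0.2588,0.0000)
R[0][1] = 0.9659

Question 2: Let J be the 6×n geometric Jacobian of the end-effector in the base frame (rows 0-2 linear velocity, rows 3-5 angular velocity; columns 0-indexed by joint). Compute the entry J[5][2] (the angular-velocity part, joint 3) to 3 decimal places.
-1.000

axis z_2 = (0.0000,-0.0000,-1.0000); lever o_n−o_2 = (0.0000,0.0000,-1.0000)
cross product → J_v[:, 2] = (0.0000,0.0000,0.0000)
J_ω[:, 2] = z_2
entry J[5][2] = -1.0000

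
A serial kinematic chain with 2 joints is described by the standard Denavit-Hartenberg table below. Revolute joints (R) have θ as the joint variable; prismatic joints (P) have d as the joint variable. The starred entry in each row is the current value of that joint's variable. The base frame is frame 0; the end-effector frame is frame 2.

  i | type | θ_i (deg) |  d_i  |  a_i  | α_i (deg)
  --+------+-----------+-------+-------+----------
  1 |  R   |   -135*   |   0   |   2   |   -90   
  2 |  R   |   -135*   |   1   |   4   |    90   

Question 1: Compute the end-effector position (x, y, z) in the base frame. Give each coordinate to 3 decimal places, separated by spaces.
after link 1: o_1 = (-1.4142, -1.4142, 0.0000)
after link 2: o_2 = (1.2929, -0.1213, 2.8284)

1.293 -0.121 2.828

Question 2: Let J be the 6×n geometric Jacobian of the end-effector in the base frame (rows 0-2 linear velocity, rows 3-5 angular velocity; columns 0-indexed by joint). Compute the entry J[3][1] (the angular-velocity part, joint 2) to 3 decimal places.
0.707

axis z_1 = (0.7071,-0.7071,0.0000); lever o_n−o_1 = (2.7071,1.2929,2.8284)
cross product → J_v[:, 1] = (-2.0000,-2.0000,2.8284)
J_ω[:, 1] = z_1
entry J[3][1] = 0.7071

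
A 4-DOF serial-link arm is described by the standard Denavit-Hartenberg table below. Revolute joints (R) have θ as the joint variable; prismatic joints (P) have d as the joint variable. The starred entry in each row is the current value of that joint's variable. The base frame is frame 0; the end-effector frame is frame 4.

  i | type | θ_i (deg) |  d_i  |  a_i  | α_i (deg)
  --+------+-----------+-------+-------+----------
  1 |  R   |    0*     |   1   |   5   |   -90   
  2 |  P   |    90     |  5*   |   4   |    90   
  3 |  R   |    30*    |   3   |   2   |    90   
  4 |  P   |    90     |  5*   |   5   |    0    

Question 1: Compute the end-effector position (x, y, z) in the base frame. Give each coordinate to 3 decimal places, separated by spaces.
13.000 1.670 -7.232

after link 1: o_1 = (5.0000, 0.0000, 1.0000)
after link 2: o_2 = (5.0000, 5.0000, -3.0000)
after link 3: o_3 = (8.0000, 6.0000, -4.7321)
after link 4: o_4 = (13.0000, 1.6699, -7.2321)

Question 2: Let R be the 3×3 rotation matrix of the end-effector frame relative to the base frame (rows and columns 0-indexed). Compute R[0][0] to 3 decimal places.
End-effector x-axis (col 0 of R) = (1.0000,0.0000,0.0000)
R[0][0] = 1.0000

1.000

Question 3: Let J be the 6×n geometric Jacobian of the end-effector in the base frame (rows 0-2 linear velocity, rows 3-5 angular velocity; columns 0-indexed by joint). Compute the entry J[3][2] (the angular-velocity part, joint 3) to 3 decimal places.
1.000

axis z_2 = (1.0000,0.0000,0.0000); lever o_n−o_2 = (8.0000,-3.3301,-4.2321)
cross product → J_v[:, 2] = (-0.0000,4.2321,-3.3301)
J_ω[:, 2] = z_2
entry J[3][2] = 1.0000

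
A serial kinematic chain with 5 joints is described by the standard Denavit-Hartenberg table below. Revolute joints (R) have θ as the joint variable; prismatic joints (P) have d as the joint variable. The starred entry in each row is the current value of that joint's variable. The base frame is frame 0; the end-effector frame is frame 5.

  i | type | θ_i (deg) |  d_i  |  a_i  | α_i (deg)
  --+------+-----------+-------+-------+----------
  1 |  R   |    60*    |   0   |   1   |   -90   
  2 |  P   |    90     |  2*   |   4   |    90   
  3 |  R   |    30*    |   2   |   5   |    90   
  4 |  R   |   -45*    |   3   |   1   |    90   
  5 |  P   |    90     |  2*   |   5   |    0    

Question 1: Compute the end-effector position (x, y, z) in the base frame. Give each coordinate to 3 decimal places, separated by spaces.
after link 1: o_1 = (0.5000, 0.8660, 0.0000)
after link 2: o_2 = (-1.2321, 1.8660, -4.0000)
after link 3: o_3 = (-2.3971, 4.8481, -8.3301)
after link 4: o_4 = (-0.8069, 3.1134, -10.4425)
after link 5: o_5 = (2.8484, -0.6299, -11.7178)

2.848 -0.630 -11.718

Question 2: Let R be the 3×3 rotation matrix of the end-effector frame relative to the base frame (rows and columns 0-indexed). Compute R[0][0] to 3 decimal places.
0.750

End-effector x-axis (col 0 of R) = (0.7500,-0.4330,-0.5000)
R[0][0] = 0.7500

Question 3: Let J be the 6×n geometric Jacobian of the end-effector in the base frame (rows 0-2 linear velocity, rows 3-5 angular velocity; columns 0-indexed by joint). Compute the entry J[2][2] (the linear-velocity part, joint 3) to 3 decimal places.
-4.782

axis z_2 = (0.5000,0.8660,0.0000); lever o_n−o_2 = (4.0805,-2.4959,-7.7178)
cross product → J_v[:, 2] = (-6.6838,3.8589,-4.7818)
J_ω[:, 2] = z_2
entry J[2][2] = -4.7818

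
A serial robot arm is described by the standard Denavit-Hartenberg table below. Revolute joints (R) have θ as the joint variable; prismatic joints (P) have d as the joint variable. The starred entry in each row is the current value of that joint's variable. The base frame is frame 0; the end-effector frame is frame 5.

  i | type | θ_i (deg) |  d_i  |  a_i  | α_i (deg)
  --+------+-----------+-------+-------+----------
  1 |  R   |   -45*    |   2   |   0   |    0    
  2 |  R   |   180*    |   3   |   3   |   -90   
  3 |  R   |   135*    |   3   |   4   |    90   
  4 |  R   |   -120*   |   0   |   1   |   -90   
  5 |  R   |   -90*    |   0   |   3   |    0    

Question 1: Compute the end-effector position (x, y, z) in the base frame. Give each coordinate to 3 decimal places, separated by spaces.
after link 1: o_1 = (0.0000, 0.0000, 2.0000)
after link 2: o_2 = (-2.1213, 2.1213, 5.0000)
after link 3: o_3 = (-2.2426, -2.0000, 2.1716)
after link 4: o_4 = (-1.8803, -1.1376, 2.5251)
after link 5: o_5 = (-3.3803, 0.3624, 0.4038)

-3.380 0.362 0.404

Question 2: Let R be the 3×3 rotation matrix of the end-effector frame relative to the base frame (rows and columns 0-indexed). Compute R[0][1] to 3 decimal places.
End-effector y-axis (col 1 of R) = (0.3624,0.8624,0.3536)
R[0][1] = 0.3624

0.362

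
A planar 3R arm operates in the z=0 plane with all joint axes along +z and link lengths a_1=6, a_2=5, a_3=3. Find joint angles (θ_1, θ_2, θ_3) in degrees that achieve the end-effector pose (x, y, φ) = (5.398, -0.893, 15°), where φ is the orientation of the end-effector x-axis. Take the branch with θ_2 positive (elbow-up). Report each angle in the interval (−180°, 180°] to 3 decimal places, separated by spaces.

-89.991 150.001 -45.010

wrist centre = target − a_3·(cos φ, sin φ) = (2.5002, -1.6695)
cos θ_2 = (9.0382−6²−5²)/(2·6·5) = -0.8660; θ_2 = 150.0005° (elbow-up)
β = atan2(-1.6695,2.5002) = -33.7320°; ψ = atan2(2.5000,1.6698) = 56.2590°
θ_1 = β − ψ = -89.9910°
θ_3 = φ − θ_1 − θ_2 = -45.0095° (wrapped to (-180°,180°])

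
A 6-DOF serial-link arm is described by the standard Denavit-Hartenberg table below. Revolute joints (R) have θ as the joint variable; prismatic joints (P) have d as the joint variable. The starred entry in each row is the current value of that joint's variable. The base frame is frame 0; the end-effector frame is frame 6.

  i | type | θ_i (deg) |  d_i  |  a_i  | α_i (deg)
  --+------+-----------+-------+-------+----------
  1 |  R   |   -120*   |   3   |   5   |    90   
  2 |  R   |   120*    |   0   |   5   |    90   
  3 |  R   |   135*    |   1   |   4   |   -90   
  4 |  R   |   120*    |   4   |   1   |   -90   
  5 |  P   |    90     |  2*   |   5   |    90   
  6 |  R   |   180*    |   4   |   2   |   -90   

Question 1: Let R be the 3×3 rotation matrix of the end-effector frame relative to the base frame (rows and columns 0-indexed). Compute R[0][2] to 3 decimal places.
End-effector z-axis (col 2 of R) = (-0.4669,0.4160,-0.7803)
R[0][2] = -0.4669

-0.467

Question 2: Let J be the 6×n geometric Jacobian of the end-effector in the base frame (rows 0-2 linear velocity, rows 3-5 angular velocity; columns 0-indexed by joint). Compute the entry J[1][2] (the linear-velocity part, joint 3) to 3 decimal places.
axis z_2 = (-0.4330,-0.7500,0.5000); lever o_n−o_2 = (1.6277,1.0769,-1.6353)
cross product → J_v[:, 2] = (0.6881,0.1057,0.7545)
J_ω[:, 2] = z_2
entry J[1][2] = 0.1057

0.106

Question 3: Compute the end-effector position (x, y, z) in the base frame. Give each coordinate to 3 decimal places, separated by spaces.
after link 1: o_1 = (-2.5000, -4.3301, 3.0000)
after link 2: o_2 = (-1.2500, -2.1651, 7.3301)
after link 3: o_3 = (-4.8396, -2.7256, 5.3806)
after link 4: o_4 = (-2.3277, -4.7387, 2.8043)
after link 5: o_5 = (-3.5718, -2.2721, 7.4268)
after link 6: o_6 = (0.3777, -1.0882, 5.6948)

0.378 -1.088 5.695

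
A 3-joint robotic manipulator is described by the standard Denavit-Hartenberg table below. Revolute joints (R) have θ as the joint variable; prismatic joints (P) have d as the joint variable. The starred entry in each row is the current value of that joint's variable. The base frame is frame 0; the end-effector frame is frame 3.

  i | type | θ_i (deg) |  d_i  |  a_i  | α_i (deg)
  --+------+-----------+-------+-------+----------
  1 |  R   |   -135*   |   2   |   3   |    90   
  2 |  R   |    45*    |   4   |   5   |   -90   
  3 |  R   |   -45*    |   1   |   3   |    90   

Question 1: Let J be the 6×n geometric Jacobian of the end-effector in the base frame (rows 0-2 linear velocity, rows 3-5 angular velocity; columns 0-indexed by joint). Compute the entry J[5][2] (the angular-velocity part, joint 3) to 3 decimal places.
0.707

axis z_2 = (0.5000,0.5000,0.7071); lever o_n−o_2 = (-2.0607,0.9393,2.2071)
cross product → J_v[:, 2] = (0.4393,-2.5607,1.5000)
J_ω[:, 2] = z_2
entry J[5][2] = 0.7071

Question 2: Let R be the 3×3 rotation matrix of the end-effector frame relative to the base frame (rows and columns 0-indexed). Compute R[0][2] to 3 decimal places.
-0.146

End-effector z-axis (col 2 of R) = (-0.1464,0.8536,-0.5000)
R[0][2] = -0.1464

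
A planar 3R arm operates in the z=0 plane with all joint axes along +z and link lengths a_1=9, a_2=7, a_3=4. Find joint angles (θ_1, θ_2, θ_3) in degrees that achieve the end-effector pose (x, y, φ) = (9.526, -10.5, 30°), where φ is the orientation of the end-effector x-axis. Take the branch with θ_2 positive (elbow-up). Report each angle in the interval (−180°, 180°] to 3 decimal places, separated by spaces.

-90.002 60.002 60.000

wrist centre = target − a_3·(cos φ, sin φ) = (6.0619, -12.5000)
cos θ_2 = (192.9966−9²−7²)/(2·9·7) = 0.5000; θ_2 = 60.0018° (elbow-up)
β = atan2(-12.5000,6.0619) = -64.1288°; ψ = atan2(6.0623,12.4998) = 25.8729°
θ_1 = β − ψ = -90.0018°
θ_3 = φ − θ_1 − θ_2 = 60.0000° (wrapped to (-180°,180°])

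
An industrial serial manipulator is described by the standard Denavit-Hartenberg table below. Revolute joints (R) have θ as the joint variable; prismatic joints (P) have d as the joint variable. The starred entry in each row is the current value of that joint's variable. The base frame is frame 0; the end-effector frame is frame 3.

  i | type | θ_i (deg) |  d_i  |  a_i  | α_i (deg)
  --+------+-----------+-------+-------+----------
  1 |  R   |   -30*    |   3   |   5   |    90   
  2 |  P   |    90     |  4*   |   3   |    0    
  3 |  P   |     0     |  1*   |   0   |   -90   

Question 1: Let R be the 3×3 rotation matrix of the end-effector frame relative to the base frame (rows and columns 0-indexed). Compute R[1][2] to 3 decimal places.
End-effector z-axis (col 2 of R) = (-0.8660,0.5000,0.0000)
R[1][2] = 0.5000

0.500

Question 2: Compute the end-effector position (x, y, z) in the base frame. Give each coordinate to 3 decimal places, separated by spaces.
after link 1: o_1 = (4.3301, -2.5000, 3.0000)
after link 2: o_2 = (2.3301, -5.9641, 6.0000)
after link 3: o_3 = (1.8301, -6.8301, 6.0000)

1.830 -6.830 6.000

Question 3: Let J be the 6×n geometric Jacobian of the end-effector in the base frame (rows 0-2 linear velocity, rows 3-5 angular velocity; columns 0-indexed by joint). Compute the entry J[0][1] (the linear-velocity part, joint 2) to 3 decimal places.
prismatic axis z_1 = (-0.5000,-0.8660,0.0000)
J_v[:, 1] = z_1; J_ω[:, 1] = (0,0,0)
entry J[0][1] = -0.5000

-0.500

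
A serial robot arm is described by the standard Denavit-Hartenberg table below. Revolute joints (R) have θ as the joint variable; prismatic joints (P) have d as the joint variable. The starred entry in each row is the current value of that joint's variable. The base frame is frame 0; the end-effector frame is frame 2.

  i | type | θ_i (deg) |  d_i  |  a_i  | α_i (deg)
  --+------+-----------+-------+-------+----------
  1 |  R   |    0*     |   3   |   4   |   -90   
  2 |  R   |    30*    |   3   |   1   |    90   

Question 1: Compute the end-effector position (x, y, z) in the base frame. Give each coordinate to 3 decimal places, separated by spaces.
after link 1: o_1 = (4.0000, 0.0000, 3.0000)
after link 2: o_2 = (4.8660, 3.0000, 2.5000)

4.866 3.000 2.500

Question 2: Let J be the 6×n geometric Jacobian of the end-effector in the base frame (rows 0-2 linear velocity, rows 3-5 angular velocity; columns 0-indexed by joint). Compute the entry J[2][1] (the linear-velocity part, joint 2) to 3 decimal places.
-0.866

axis z_1 = (0.0000,1.0000,0.0000); lever o_n−o_1 = (0.8660,3.0000,-0.5000)
cross product → J_v[:, 1] = (-0.5000,0.0000,-0.8660)
J_ω[:, 1] = z_1
entry J[2][1] = -0.8660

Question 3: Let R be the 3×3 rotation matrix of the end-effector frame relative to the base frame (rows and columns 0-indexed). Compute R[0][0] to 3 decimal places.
End-effector x-axis (col 0 of R) = (0.8660,0.0000,-0.5000)
R[0][0] = 0.8660

0.866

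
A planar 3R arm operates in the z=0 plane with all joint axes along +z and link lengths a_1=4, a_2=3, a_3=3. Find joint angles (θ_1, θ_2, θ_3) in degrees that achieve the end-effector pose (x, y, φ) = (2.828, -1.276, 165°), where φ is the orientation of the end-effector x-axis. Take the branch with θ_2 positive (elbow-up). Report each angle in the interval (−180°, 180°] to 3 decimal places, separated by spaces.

wrist centre = target − a_3·(cos φ, sin φ) = (5.7258, -2.0525)
cos θ_2 = (36.9971−4²−3²)/(2·4·3) = 0.4999; θ_2 = 60.0080° (elbow-up)
β = atan2(-2.0525,5.7258) = -19.7207°; ψ = atan2(2.5983,5.4996) = 25.2882°
θ_1 = β − ψ = -45.0089°
θ_3 = φ − θ_1 − θ_2 = 150.0009° (wrapped to (-180°,180°])

-45.009 60.008 150.001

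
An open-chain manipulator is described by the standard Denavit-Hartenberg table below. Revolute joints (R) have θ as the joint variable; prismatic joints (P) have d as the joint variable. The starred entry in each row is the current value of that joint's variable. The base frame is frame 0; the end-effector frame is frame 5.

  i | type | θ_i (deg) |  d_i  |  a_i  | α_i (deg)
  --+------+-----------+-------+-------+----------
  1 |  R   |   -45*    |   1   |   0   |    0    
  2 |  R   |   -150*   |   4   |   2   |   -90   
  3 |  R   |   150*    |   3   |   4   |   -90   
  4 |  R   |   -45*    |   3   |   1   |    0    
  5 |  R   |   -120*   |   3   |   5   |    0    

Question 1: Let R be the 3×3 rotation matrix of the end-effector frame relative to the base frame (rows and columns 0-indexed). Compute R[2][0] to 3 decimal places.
0.483

End-effector x-axis (col 0 of R) = (-0.8750,-0.0335,0.4830)
R[2][0] = 0.4830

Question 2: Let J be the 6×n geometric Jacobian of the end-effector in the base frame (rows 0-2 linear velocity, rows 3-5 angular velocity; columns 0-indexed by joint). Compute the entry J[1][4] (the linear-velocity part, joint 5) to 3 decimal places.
-4.955

axis z_4 = (0.4830,-0.1294,0.8660); lever o_n−o_4 = (-2.9261,-0.5557,5.0129)
cross product → J_v[:, 4] = (-0.1675,-4.9551,-0.6470)
J_ω[:, 4] = z_4
entry J[1][4] = -4.9551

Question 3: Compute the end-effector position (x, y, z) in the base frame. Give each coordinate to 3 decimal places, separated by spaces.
-0.431 -5.062 10.257

after link 1: o_1 = (0.0000, 0.0000, 1.0000)
after link 2: o_2 = (-1.9319, 0.5176, 5.0000)
after link 3: o_3 = (0.6378, -3.2767, 3.0000)
after link 4: o_4 = (2.4951, -4.5064, 5.2445)
after link 5: o_5 = (-0.4310, -5.0621, 10.2574)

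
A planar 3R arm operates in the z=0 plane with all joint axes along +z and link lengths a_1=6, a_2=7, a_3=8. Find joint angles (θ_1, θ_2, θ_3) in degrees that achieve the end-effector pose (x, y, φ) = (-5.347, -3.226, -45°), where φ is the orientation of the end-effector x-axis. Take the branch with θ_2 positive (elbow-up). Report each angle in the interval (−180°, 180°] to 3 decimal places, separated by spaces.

134.997 60.005 119.998

wrist centre = target − a_3·(cos φ, sin φ) = (-11.0039, 2.4309)
cos θ_2 = (126.9939−6²−7²)/(2·6·7) = 0.4999; θ_2 = 60.0048° (elbow-up)
β = atan2(2.4309,-11.0039) = 167.5429°; ψ = atan2(6.0625,9.4995) = 32.5456°
θ_1 = β − ψ = 134.9973°
θ_3 = φ − θ_1 − θ_2 = 119.9979° (wrapped to (-180°,180°])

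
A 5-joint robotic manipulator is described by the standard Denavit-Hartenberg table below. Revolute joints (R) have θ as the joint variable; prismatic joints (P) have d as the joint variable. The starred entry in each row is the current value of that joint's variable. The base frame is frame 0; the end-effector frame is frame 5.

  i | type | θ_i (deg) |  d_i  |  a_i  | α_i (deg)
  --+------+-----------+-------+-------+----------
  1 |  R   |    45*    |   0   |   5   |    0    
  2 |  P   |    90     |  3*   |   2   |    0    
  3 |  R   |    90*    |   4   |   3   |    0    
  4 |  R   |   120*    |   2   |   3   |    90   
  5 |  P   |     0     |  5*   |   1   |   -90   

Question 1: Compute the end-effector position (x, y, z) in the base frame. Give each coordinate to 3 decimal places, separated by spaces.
2.570 -3.036 9.000

after link 1: o_1 = (3.5355, 3.5355, 0.0000)
after link 2: o_2 = (2.1213, 4.9497, 3.0000)
after link 3: o_3 = (-0.0000, 2.8284, 7.0000)
after link 4: o_4 = (2.8978, 2.0520, 9.0000)
after link 5: o_5 = (2.5696, -3.0365, 9.0000)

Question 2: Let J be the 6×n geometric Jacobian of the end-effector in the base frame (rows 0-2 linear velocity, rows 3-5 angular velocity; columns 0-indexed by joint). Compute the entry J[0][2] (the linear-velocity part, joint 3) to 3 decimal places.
axis z_2 = (0.0000,0.0000,1.0000); lever o_n−o_2 = (0.4483,-7.9862,6.0000)
cross product → J_v[:, 2] = (7.9862,0.4483,-0.0000)
J_ω[:, 2] = z_2
entry J[0][2] = 7.9862

7.986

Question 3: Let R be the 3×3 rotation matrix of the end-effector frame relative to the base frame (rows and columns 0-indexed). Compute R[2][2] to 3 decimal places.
1.000

End-effector z-axis (col 2 of R) = (-0.0000,0.0000,1.0000)
R[2][2] = 1.0000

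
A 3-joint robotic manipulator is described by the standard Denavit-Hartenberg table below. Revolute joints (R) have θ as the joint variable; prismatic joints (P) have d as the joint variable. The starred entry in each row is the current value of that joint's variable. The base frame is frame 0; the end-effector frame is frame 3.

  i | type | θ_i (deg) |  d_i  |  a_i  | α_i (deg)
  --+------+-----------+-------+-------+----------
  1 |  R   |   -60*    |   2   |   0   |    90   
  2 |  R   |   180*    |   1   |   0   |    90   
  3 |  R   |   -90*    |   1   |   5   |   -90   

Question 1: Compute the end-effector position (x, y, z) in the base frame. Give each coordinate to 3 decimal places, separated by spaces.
after link 1: o_1 = (0.0000, 0.0000, 2.0000)
after link 2: o_2 = (-0.8660, -0.5000, 2.0000)
after link 3: o_3 = (3.4641, 2.0000, 3.0000)

3.464 2.000 3.000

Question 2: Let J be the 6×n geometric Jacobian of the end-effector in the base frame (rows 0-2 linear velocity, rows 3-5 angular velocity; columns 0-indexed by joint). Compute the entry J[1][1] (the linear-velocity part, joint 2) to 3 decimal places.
axis z_1 = (-0.8660,-0.5000,0.0000); lever o_n−o_1 = (3.4641,2.0000,1.0000)
cross product → J_v[:, 1] = (-0.5000,0.8660,-0.0000)
J_ω[:, 1] = z_1
entry J[1][1] = 0.8660

0.866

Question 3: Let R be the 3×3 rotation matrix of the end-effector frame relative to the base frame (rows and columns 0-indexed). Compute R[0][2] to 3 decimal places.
-0.500

End-effector z-axis (col 2 of R) = (-0.5000,0.8660,0.0000)
R[0][2] = -0.5000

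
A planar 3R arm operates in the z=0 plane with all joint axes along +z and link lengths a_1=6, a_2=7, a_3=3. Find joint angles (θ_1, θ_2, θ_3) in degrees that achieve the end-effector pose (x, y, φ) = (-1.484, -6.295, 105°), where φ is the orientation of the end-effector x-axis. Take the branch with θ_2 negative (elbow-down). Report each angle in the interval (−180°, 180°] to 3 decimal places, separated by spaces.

wrist centre = target − a_3·(cos φ, sin φ) = (-0.7075, -9.1928)
cos θ_2 = (85.0078−6²−7²)/(2·6·7) = 0.0001; θ_2 = -89.9947° (elbow-down)
β = atan2(-9.1928,-0.7075) = -94.4012°; ψ = atan2(-7.0000,6.0006) = -49.3956°
θ_1 = β − ψ = -45.0056°
θ_3 = φ − θ_1 − θ_2 = -119.9997° (wrapped to (-180°,180°])

-45.006 -89.995 -120.000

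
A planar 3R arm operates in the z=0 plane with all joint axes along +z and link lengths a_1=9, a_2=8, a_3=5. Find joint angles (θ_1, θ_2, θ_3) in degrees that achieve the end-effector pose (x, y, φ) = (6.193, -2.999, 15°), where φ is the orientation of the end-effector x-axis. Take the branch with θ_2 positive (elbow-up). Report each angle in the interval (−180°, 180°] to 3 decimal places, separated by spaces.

-135.000 150.002 -0.002

wrist centre = target − a_3·(cos φ, sin φ) = (1.3634, -4.2931)
cos θ_2 = (20.2894−9²−8²)/(2·9·8) = -0.8660; θ_2 = 150.0023° (elbow-up)
β = atan2(-4.2931,1.3634) = -72.3816°; ψ = atan2(3.9997,2.0716) = 62.6183°
θ_1 = β − ψ = -134.9999°
θ_3 = φ − θ_1 − θ_2 = -0.0024° (wrapped to (-180°,180°])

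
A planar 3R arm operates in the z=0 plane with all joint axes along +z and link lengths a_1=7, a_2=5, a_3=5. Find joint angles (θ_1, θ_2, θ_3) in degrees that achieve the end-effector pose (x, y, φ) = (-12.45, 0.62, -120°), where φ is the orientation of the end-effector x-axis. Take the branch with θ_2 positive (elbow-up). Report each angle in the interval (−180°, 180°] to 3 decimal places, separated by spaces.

wrist centre = target − a_3·(cos φ, sin φ) = (-9.9500, 4.9501)
cos θ_2 = (123.5063−7²−5²)/(2·7·5) = 0.7072; θ_2 = 44.9898° (elbow-up)
β = atan2(4.9501,-9.9500) = 153.5496°; ψ = atan2(3.5349,10.5362) = 18.5467°
θ_1 = β − ψ = 135.0029°
θ_3 = φ − θ_1 − θ_2 = 60.0072° (wrapped to (-180°,180°])

135.003 44.990 60.007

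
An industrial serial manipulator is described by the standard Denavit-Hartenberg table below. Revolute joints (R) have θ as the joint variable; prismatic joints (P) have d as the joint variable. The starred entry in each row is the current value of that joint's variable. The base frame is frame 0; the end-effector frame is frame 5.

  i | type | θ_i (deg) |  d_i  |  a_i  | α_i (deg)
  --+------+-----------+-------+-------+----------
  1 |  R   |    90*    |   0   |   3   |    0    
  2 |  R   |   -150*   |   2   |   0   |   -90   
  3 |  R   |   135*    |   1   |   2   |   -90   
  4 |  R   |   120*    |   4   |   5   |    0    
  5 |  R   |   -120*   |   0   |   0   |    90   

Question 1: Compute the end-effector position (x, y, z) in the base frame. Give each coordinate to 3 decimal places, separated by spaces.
-4.121 3.478 5.182

after link 1: o_1 = (0.0000, 3.0000, 0.0000)
after link 2: o_2 = (0.0000, 3.0000, 2.0000)
after link 3: o_3 = (0.1589, 4.7247, 0.5858)
after link 4: o_4 = (-4.1214, 3.4782, 5.1820)
after link 5: o_5 = (-4.1214, 3.4782, 5.1820)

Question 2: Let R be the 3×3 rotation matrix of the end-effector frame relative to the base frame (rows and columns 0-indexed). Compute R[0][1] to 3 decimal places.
-0.354

End-effector y-axis (col 1 of R) = (-0.3536,0.6124,0.7071)
R[0][1] = -0.3536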